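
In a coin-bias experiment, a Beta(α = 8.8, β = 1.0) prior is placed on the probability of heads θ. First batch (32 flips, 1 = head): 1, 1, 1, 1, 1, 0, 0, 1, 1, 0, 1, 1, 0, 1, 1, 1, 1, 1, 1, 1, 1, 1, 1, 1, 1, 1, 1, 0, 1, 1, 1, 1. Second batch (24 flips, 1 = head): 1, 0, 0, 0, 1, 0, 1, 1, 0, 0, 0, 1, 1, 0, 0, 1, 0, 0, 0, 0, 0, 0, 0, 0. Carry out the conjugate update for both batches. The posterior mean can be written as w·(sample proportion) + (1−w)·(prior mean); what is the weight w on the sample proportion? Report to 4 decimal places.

0.8511

The Beta prior is conjugate to a Binomial/Bernoulli likelihood; the update adds successes to α and failures to β.
Total number of flips: n = 32 + 24 = 56.
Posterior mean = (α₀+k)/(α₀+β₀+n) = [n/(α₀+β₀+n)]·(k/n) + [(α₀+β₀)/(α₀+β₀+n)]·α₀/(α₀+β₀), so only n and the prior enter the weight.
The weight on the data is w = n/(α₀+β₀+n) = 56/(8.8+1.0+56) = 56/65.8 = 0.8511.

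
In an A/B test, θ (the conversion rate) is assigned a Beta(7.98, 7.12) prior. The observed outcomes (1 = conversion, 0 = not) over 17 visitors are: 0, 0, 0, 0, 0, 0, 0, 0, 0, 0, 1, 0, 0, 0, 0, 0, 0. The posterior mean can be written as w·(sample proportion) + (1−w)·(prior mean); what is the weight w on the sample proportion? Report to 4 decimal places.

0.5296

The Beta prior is conjugate to a Binomial/Bernoulli likelihood; the update adds successes to α and failures to β.
Posterior mean = (α₀+k)/(α₀+β₀+n) = [n/(α₀+β₀+n)]·(k/n) + [(α₀+β₀)/(α₀+β₀+n)]·α₀/(α₀+β₀), so only n and the prior enter the weight.
The weight on the data is w = n/(α₀+β₀+n) = 17/(7.98+7.12+17) = 17/32.10 = 0.5296.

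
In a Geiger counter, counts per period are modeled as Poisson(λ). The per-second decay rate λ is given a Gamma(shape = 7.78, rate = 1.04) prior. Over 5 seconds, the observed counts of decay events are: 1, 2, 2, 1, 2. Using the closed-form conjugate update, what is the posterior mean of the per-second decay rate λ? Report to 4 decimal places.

2.6126

With a Gamma(shape α, rate β) prior, the Poisson likelihood is conjugate: the posterior is Gamma(α + ΣXᵢ, β + n).
Sum of counts S = 8 over n = 5 seconds.
Posterior: Gamma(α+S, β+n) = Gamma(7.78+8, 1.04+5) = Gamma(15.78, 6.04).
Posterior mean = α/β = 15.78/6.04 = 2.6126.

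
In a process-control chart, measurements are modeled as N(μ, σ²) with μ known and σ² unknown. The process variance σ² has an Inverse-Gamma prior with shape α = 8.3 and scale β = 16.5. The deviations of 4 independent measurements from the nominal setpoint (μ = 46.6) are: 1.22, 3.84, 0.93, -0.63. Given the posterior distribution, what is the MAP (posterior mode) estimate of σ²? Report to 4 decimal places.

With known mean μ and an Inverse-Gamma(α, β) prior on σ², the Normal likelihood is conjugate: posterior is Inv-Gamma(α + n/2, β + Σ(xᵢ−μ)²/2).
Σ(xᵢ−μ)² = (1.22)² + (3.84)² + (0.93)² + (-0.63)² = 17.4958.
Posterior: Inv-Gamma(8.3 + 4/2, 16.5 + 17.4958/2) = Inv-Gamma(10.30, 25.24790).
Mode = β/(α+1) = 25.24790/11.30 = 2.2343.

2.2343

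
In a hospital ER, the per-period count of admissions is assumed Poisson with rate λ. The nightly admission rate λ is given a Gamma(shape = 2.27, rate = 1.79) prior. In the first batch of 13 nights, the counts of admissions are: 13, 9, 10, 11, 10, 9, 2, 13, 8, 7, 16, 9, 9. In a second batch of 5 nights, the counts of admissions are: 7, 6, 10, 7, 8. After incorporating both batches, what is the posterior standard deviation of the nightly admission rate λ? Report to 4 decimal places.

With a Gamma(shape α, rate β) prior, the Poisson likelihood is conjugate: the posterior is Gamma(α + ΣXᵢ, β + n).
Batch 1: sum of counts S = 126 over n = 13 nights.
After batch 1: Gamma(α+S, β+n) = Gamma(2.27+126, 1.79+13) = Gamma(128.27, 14.79).
Batch 2: sum of counts S = 38 over n = 5 nights.
After batch 2: Gamma(α+S, β+n) = Gamma(128.27+38, 14.79+5) = Gamma(166.27, 19.79).
SD = √α/β = √166.27/19.79 = 0.6516.

0.6516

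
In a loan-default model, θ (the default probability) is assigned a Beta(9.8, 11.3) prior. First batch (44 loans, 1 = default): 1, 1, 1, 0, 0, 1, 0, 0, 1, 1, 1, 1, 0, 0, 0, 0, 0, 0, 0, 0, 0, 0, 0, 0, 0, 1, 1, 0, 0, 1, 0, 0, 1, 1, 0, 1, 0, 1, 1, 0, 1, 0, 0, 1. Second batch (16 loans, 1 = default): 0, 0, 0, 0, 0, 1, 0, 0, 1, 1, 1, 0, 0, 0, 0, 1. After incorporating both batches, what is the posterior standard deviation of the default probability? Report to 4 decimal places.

0.0542

The Beta prior is conjugate to a Binomial/Bernoulli likelihood; the update adds successes to α and failures to β.
After batch 1: Beta(9.8+18, 11.3+26) = Beta(27.8, 37.3).
After batch 2: Beta(27.8+5, 37.3+11) = Beta(32.8, 48.3).
Var = αβ/((α+β)²(α+β+1)) = 32.8·48.3/(81.1²·82.1) = 0.00293384; SD = √0.00293384 = 0.0542.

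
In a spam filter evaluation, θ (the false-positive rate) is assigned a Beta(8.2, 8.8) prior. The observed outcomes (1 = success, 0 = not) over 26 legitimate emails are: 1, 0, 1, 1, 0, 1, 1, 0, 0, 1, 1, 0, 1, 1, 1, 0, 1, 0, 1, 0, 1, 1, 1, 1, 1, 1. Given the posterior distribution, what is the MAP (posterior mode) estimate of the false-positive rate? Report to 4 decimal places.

The Beta prior is conjugate to a Binomial/Bernoulli likelihood; the update adds successes to α and failures to β.
Posterior: Beta(α+k, β+n−k) = Beta(8.2+18, 8.8+8) = Beta(26.2, 16.8).
Mode of Beta(a,b) for a,b>1 is (a−1)/(a+b−2) = 25.2/41.0 = 0.6146.

0.6146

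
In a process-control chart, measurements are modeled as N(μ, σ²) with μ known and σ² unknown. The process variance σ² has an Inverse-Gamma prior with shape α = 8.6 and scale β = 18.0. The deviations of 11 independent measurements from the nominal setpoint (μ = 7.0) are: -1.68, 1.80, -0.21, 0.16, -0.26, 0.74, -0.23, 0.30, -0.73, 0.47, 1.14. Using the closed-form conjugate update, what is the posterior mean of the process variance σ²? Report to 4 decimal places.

With known mean μ and an Inverse-Gamma(α, β) prior on σ², the Normal likelihood is conjugate: posterior is Inv-Gamma(α + n/2, β + Σ(xᵢ−μ)²/2).
Σ(xᵢ−μ)² = (-1.68)² + (1.80)² + (-0.21)² + (0.16)² + (-0.26)² + (0.74)² + (-0.23)² + (0.30)² + (-0.73)² + (0.47)² + (1.14)² = 8.9436.
Posterior: Inv-Gamma(8.6 + 11/2, 18.0 + 8.9436/2) = Inv-Gamma(14.10, 22.47180).
E[σ²|data] = β/(α−1) = 22.47180/13.10 = 1.7154.

1.7154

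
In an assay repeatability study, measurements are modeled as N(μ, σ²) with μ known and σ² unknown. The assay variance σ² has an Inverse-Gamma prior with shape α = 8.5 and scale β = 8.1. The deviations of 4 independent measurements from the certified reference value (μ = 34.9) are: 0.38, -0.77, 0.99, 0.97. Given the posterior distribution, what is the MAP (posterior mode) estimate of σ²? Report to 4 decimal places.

0.8199

With known mean μ and an Inverse-Gamma(α, β) prior on σ², the Normal likelihood is conjugate: posterior is Inv-Gamma(α + n/2, β + Σ(xᵢ−μ)²/2).
Σ(xᵢ−μ)² = (0.38)² + (-0.77)² + (0.99)² + (0.97)² = 2.6583.
Posterior: Inv-Gamma(8.5 + 4/2, 8.1 + 2.6583/2) = Inv-Gamma(10.50, 9.42915).
Mode = β/(α+1) = 9.42915/11.50 = 0.8199.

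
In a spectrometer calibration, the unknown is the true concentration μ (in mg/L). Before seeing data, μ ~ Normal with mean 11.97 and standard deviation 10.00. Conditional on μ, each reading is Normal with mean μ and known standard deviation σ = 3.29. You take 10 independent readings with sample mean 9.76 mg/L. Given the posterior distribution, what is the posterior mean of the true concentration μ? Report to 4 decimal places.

For Normal data with known variance σ², a Normal(μ₀, σ₀²) prior on μ is conjugate. Posterior precision = 1/σ₀² + n/σ²; posterior mean is the precision-weighted average of μ₀ and x̄.
n·x̄ = 10·9.76 = 97.6.
σ₀² = 10.00² = 100, σ² = 3.29² = 10.8241; σ² + n·σ₀² = 10.8241 + 10·100 = 1010.8241.
Posterior mean = (μ₀/σ₀² + n·x̄/σ²)/(1/σ₀² + n/σ²) = (σ²·μ₀ + σ₀²·n·x̄)/(σ² + n·σ₀²) = (10.8241·11.97 + 100·97.6)/1010.8241 = 9889.564477/1010.8241 = 9.7837.

9.7837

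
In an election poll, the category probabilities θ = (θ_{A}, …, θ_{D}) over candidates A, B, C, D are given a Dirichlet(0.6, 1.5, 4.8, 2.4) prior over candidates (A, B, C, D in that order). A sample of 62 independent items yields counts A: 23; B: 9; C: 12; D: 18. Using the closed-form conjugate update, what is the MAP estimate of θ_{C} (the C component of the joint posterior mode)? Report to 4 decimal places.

0.2348

The Dirichlet prior is conjugate to the Multinomial likelihood: each posterior αⱼ = prior αⱼ + observed count nⱼ.
Posterior concentration: (23.6, 10.5, 16.8, 20.4), total = 71.3.
Joint mode component: (α_{C}−1)/(Σα−K) = 15.8/67.3 = 0.2348.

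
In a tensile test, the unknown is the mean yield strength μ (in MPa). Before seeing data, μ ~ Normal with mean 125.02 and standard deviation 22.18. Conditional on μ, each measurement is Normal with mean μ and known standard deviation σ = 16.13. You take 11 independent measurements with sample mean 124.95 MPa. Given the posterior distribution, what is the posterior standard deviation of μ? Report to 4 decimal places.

For Normal data with known variance σ², a Normal(μ₀, σ₀²) prior on μ is conjugate. Posterior precision = 1/σ₀² + n/σ²; posterior mean is the precision-weighted average of μ₀ and x̄.
σ₀² = 22.18² = 491.9524, σ² = 16.13² = 260.1769; σ² + n·σ₀² = 260.1769 + 11·491.9524 = 5671.6533.
Posterior precision = 1/σ₀² + n/σ² = 1/491.9524 + 11/260.1769 = (σ² + n·σ₀²)/(σ₀²σ²) = 5671.6533/(491.9524·260.1769); posterior variance σₙ² = σ₀²σ²/(σ² + n·σ₀²) = 491.9524·260.1769/5671.6533 = 22.567432.
Posterior SD = √σₙ² = √(491.9524·260.1769/5671.6533) = 4.7505.

4.7505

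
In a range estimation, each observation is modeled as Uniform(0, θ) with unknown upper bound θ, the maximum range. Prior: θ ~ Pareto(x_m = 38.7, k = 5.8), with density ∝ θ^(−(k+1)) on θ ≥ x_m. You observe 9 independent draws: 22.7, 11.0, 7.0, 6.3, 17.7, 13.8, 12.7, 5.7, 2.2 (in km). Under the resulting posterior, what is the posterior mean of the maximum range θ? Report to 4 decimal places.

A Pareto(scale x_m, shape k) prior on the upper bound θ of Uniform(0, θ) is conjugate: posterior is Pareto(max(x_m, max xᵢ), k + n).
Sample maximum = 22.7; prior scale x_m = 38.7 → posterior scale = max = 38.7.
Posterior shape = 5.8 + 9 = 14.8.
E[θ|data] = k·x_m/(k−1) = 14.8·38.7/13.8 = 41.5043.

41.5043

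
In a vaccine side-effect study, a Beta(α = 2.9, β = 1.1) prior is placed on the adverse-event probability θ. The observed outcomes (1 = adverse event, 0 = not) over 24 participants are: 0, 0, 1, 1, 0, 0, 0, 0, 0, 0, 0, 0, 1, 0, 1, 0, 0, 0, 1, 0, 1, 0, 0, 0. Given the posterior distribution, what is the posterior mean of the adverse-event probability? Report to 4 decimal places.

0.3179

The Beta prior is conjugate to a Binomial/Bernoulli likelihood; the update adds successes to α and failures to β.
Posterior: Beta(α+k, β+n−k) = Beta(2.9+6, 1.1+18) = Beta(8.9, 19.1).
Posterior mean = α/(α+β) = 8.9/28.0 = 0.3179.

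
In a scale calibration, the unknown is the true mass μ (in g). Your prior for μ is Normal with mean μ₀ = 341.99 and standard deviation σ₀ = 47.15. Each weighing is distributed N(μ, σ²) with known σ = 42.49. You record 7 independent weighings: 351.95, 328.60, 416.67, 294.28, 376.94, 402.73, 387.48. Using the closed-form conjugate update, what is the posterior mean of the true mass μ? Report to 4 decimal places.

For Normal data with known variance σ², a Normal(μ₀, σ₀²) prior on μ is conjugate. Posterior precision = 1/σ₀² + n/σ²; posterior mean is the precision-weighted average of μ₀ and x̄.
Σxᵢ = 351.95 + 328.60 + 416.67 + 294.28 + 376.94 + 402.73 + 387.48 = 2558.65, so n·x̄ = 2558.65.
σ₀² = 47.15² = 2223.1225, σ² = 42.49² = 1805.4001; σ² + n·σ₀² = 1805.4001 + 7·2223.1225 = 17367.2576.
Posterior mean = (μ₀/σ₀² + n·x̄/σ²)/(1/σ₀² + n/σ²) = (σ²·μ₀ + σ₀²·n·x̄)/(σ² + n·σ₀²) = (1805.4001·341.99 + 2223.1225·2558.65)/17367.2576 = 6305621.164824/17367.2576 = 363.0752.

363.0752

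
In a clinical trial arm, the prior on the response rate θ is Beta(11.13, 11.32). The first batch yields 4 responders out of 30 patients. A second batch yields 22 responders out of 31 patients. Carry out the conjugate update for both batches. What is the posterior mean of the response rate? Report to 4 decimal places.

0.4449

The Beta prior is conjugate to a Binomial/Bernoulli likelihood; the update adds successes to α and failures to β.
After batch 1: Beta(11.13+4, 11.32+26) = Beta(15.13, 37.32).
After batch 2: Beta(15.13+22, 37.32+9) = Beta(37.13, 46.32).
Posterior mean = α/(α+β) = 37.13/83.45 = 0.4449.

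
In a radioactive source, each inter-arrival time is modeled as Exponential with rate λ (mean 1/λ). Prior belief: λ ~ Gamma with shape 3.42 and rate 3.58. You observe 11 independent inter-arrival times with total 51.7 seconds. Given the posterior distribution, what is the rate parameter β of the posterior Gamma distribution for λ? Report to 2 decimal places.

With a Gamma(shape α, rate β) prior on the exponential rate λ, the posterior after n observations with total T = Σxᵢ is Gamma(α+n, β+T).
Posterior: Gamma(3.42+11, 3.58+51.7) = Gamma(14.42, 55.28).
Posterior β = 55.28.

55.28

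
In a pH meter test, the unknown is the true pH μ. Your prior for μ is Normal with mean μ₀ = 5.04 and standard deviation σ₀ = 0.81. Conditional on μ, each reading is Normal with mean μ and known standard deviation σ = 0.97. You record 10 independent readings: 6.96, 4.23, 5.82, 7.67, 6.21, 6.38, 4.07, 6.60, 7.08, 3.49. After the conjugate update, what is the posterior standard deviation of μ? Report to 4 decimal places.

0.2869

For Normal data with known variance σ², a Normal(μ₀, σ₀²) prior on μ is conjugate. Posterior precision = 1/σ₀² + n/σ²; posterior mean is the precision-weighted average of μ₀ and x̄.
σ₀² = 0.81² = 0.6561, σ² = 0.97² = 0.9409; σ² + n·σ₀² = 0.9409 + 10·0.6561 = 7.5019.
Posterior precision = 1/σ₀² + n/σ² = 1/0.6561 + 10/0.9409 = (σ² + n·σ₀²)/(σ₀²σ²) = 7.5019/(0.6561·0.9409); posterior variance σₙ² = σ₀²σ²/(σ² + n·σ₀²) = 0.6561·0.9409/7.5019 = 0.082289.
Posterior SD = √σₙ² = √(0.6561·0.9409/7.5019) = 0.2869.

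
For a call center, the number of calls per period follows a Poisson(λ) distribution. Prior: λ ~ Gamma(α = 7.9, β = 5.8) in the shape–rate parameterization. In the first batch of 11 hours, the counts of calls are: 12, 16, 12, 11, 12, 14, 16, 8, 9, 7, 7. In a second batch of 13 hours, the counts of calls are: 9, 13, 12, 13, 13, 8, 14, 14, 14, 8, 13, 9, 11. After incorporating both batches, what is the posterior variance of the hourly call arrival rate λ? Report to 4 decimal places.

0.3186

With a Gamma(shape α, rate β) prior, the Poisson likelihood is conjugate: the posterior is Gamma(α + ΣXᵢ, β + n).
Batch 1: sum of counts S = 124 over n = 11 hours.
After batch 1: Gamma(α+S, β+n) = Gamma(7.9+124, 5.8+11) = Gamma(131.9, 16.8).
Batch 2: sum of counts S = 151 over n = 13 hours.
After batch 2: Gamma(α+S, β+n) = Gamma(131.9+151, 16.8+13) = Gamma(282.9, 29.8).
Var = α/β² = 282.9/29.8² = 0.3186.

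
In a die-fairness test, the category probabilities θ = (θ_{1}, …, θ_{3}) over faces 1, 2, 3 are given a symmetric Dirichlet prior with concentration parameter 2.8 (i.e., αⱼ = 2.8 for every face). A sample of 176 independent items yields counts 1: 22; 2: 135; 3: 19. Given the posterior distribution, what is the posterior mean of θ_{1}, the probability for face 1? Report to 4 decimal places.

0.1345

The Dirichlet prior is conjugate to the Multinomial likelihood: each posterior αⱼ = prior αⱼ + observed count nⱼ.
Posterior concentration: (24.8, 137.8, 21.8), total = 184.4.
E[θ_{1}|data] = α_{1}/Σα = 24.8/184.4 = 0.1345.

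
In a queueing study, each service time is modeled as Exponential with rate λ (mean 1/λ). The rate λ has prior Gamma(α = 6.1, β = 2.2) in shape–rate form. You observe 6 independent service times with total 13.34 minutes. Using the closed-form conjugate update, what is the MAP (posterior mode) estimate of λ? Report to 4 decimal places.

0.7143

With a Gamma(shape α, rate β) prior on the exponential rate λ, the posterior after n observations with total T = Σxᵢ is Gamma(α+n, β+T).
Posterior: Gamma(6.1+6, 2.2+13.34) = Gamma(12.1, 15.54).
Mode = (α−1)/β = 0.7143.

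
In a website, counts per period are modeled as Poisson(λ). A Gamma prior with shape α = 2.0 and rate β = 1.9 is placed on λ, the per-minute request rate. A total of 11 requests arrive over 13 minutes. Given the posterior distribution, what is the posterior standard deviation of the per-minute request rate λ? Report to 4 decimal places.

With a Gamma(shape α, rate β) prior, the Poisson likelihood is conjugate: the posterior is Gamma(α + ΣXᵢ, β + n).
Posterior: Gamma(α+S, β+n) = Gamma(2.0+11, 1.9+13) = Gamma(13.0, 14.9).
SD = √α/β = √13.0/14.9 = 0.2420.

0.2420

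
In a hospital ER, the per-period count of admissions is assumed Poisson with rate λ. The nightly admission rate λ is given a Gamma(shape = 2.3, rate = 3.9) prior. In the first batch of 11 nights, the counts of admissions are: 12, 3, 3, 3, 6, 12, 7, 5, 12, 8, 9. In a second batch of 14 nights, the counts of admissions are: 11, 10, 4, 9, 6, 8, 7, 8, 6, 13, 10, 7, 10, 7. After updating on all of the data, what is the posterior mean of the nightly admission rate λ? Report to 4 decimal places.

With a Gamma(shape α, rate β) prior, the Poisson likelihood is conjugate: the posterior is Gamma(α + ΣXᵢ, β + n).
Batch 1: sum of counts S = 80 over n = 11 nights.
After batch 1: Gamma(α+S, β+n) = Gamma(2.3+80, 3.9+11) = Gamma(82.3, 14.9).
Batch 2: sum of counts S = 116 over n = 14 nights.
After batch 2: Gamma(α+S, β+n) = Gamma(82.3+116, 14.9+14) = Gamma(198.3, 28.9).
Posterior mean = α/β = 198.3/28.9 = 6.8616.

6.8616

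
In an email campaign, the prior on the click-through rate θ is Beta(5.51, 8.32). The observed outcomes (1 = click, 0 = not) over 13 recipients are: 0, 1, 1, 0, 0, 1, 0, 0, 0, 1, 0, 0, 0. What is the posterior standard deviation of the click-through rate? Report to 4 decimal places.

The Beta prior is conjugate to a Binomial/Bernoulli likelihood; the update adds successes to α and failures to β.
Posterior: Beta(α+k, β+n−k) = Beta(5.51+4, 8.32+9) = Beta(9.51, 17.32).
Var = αβ/((α+β)²(α+β+1)) = 9.51·17.32/(26.83²·27.83) = 0.00822193; SD = √0.00822193 = 0.0907.

0.0907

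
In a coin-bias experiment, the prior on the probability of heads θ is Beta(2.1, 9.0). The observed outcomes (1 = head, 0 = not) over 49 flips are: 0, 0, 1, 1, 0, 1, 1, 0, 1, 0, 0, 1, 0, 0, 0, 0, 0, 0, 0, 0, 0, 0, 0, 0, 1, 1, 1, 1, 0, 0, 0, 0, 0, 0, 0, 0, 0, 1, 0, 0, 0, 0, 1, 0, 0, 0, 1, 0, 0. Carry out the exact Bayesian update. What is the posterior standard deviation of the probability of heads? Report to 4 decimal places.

0.0555

The Beta prior is conjugate to a Binomial/Bernoulli likelihood; the update adds successes to α and failures to β.
Posterior: Beta(α+k, β+n−k) = Beta(2.1+13, 9.0+36) = Beta(15.1, 45.0).
Var = αβ/((α+β)²(α+β+1)) = 15.1·45.0/(60.1²·61.1) = 0.00307893; SD = √0.00307893 = 0.0555.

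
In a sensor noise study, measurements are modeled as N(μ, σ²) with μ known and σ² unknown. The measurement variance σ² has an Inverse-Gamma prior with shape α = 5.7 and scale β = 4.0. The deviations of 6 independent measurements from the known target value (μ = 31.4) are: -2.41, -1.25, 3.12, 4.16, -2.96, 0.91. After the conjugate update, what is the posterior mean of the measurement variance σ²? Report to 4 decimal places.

3.3766

With known mean μ and an Inverse-Gamma(α, β) prior on σ², the Normal likelihood is conjugate: posterior is Inv-Gamma(α + n/2, β + Σ(xᵢ−μ)²/2).
Σ(xᵢ−μ)² = (-2.41)² + (-1.25)² + (3.12)² + (4.16)² + (-2.96)² + (0.91)² = 44.0003.
Posterior: Inv-Gamma(5.7 + 6/2, 4.0 + 44.0003/2) = Inv-Gamma(8.70, 26.00015).
E[σ²|data] = β/(α−1) = 26.00015/7.70 = 3.3766.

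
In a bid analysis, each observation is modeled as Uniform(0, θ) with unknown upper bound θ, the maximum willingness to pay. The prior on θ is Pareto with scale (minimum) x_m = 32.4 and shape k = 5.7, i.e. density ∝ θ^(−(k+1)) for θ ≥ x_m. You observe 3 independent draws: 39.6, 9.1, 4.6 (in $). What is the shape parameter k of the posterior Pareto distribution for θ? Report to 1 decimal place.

8.7

A Pareto(scale x_m, shape k) prior on the upper bound θ of Uniform(0, θ) is conjugate: posterior is Pareto(max(x_m, max xᵢ), k + n).
Sample maximum = 39.6; prior scale x_m = 32.4 → posterior scale = max = 39.6.
Posterior shape = 5.7 + 3 = 8.7.
Posterior shape k = 8.7.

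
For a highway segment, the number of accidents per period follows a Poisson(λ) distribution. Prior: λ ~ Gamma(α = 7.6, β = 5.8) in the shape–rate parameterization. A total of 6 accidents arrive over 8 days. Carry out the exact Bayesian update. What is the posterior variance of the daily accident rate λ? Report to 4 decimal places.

With a Gamma(shape α, rate β) prior, the Poisson likelihood is conjugate: the posterior is Gamma(α + ΣXᵢ, β + n).
Posterior: Gamma(α+S, β+n) = Gamma(7.6+6, 5.8+8) = Gamma(13.6, 13.8).
Var = α/β² = 13.6/13.8² = 0.0714.

0.0714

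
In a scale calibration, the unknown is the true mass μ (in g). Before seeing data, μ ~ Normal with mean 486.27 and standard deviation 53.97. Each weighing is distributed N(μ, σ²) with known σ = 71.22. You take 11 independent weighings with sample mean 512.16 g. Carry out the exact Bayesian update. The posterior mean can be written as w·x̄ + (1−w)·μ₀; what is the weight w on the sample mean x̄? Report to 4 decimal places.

For Normal data with known variance σ², a Normal(μ₀, σ₀²) prior on μ is conjugate. Posterior precision = 1/σ₀² + n/σ²; posterior mean is the precision-weighted average of μ₀ and x̄.
σ₀² = 53.97² = 2912.7609, σ² = 71.22² = 5072.2884. Prior precision 1/σ₀² = 1/2912.7609; data precision n/σ² = 11/5072.2884.
w = (n/σ²)/(1/σ₀² + n/σ²) = n·σ₀²/(σ² + n·σ₀²) = 11·2912.7609/(5072.2884 + 11·2912.7609) = 32040.3699/37112.6583 = 0.8633.

0.8633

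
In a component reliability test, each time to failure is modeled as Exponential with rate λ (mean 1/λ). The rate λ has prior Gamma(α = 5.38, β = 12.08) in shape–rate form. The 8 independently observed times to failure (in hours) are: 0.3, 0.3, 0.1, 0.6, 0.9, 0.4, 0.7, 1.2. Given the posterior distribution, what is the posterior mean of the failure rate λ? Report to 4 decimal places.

With a Gamma(shape α, rate β) prior on the exponential rate λ, the posterior after n observations with total T = Σxᵢ is Gamma(α+n, β+T).
Sum of observations T = 4.5 hours; n = 8.
Posterior: Gamma(5.38+8, 12.08+4.5) = Gamma(13.38, 16.58).
Posterior mean of λ = α/β = 13.38/16.58 = 0.8070.

0.8070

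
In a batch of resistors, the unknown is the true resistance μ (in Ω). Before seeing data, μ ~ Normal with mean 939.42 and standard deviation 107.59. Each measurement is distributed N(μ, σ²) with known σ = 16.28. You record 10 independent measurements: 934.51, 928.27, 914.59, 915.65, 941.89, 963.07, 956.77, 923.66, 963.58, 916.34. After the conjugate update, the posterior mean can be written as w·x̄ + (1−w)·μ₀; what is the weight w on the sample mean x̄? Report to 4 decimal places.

For Normal data with known variance σ², a Normal(μ₀, σ₀²) prior on μ is conjugate. Posterior precision = 1/σ₀² + n/σ²; posterior mean is the precision-weighted average of μ₀ and x̄.
σ₀² = 107.59² = 11575.6081, σ² = 16.28² = 265.0384. Prior precision 1/σ₀² = 1/11575.6081; data precision n/σ² = 10/265.0384.
w = (n/σ²)/(1/σ₀² + n/σ²) = n·σ₀²/(σ² + n·σ₀²) = 10·11575.6081/(265.0384 + 10·11575.6081) = 115756.081/116021.1194 = 0.9977.

0.9977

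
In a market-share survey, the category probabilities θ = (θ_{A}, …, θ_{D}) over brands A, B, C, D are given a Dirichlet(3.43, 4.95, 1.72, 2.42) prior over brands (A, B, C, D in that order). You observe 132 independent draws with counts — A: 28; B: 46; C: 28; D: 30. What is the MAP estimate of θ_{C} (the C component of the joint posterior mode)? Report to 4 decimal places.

0.2044

The Dirichlet prior is conjugate to the Multinomial likelihood: each posterior αⱼ = prior αⱼ + observed count nⱼ.
Posterior concentration: (31.43, 50.95, 29.72, 32.42), total = 144.52.
Joint mode component: (α_{C}−1)/(Σα−K) = 28.72/140.52 = 0.2044.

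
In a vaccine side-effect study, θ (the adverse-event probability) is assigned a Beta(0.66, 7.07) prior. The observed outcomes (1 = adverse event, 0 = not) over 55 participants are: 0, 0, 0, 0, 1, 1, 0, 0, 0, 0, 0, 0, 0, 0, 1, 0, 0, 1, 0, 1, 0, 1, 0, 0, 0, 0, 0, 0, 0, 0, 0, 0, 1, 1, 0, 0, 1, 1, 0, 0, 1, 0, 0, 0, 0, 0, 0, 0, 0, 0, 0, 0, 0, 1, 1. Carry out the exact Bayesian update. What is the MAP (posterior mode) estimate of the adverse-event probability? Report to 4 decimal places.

The Beta prior is conjugate to a Binomial/Bernoulli likelihood; the update adds successes to α and failures to β.
Posterior: Beta(α+k, β+n−k) = Beta(0.66+13, 7.07+42) = Beta(13.66, 49.07).
Mode of Beta(a,b) for a,b>1 is (a−1)/(a+b−2) = 12.66/60.73 = 0.2085.

0.2085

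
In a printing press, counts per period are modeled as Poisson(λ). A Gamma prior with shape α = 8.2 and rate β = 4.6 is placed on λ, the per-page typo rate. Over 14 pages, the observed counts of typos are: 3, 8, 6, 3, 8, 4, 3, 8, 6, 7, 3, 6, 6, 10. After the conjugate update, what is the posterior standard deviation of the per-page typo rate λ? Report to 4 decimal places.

With a Gamma(shape α, rate β) prior, the Poisson likelihood is conjugate: the posterior is Gamma(α + ΣXᵢ, β + n).
Sum of counts S = 81 over n = 14 pages.
Posterior: Gamma(α+S, β+n) = Gamma(8.2+81, 4.6+14) = Gamma(89.2, 18.6).
SD = √α/β = √89.2/18.6 = 0.5078.

0.5078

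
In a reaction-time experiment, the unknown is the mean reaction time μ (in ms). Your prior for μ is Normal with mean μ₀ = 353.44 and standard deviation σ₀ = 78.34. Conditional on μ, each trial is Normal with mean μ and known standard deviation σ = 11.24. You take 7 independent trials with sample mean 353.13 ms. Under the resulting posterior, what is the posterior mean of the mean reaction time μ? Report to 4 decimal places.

353.1309

For Normal data with known variance σ², a Normal(μ₀, σ₀²) prior on μ is conjugate. Posterior precision = 1/σ₀² + n/σ²; posterior mean is the precision-weighted average of μ₀ and x̄.
n·x̄ = 7·353.13 = 2471.91.
σ₀² = 78.34² = 6137.1556, σ² = 11.24² = 126.3376; σ² + n·σ₀² = 126.3376 + 7·6137.1556 = 43086.4268.
Posterior mean = (μ₀/σ₀² + n·x̄/σ²)/(1/σ₀² + n/σ²) = (σ²·μ₀ + σ₀²·n·x̄)/(σ² + n·σ₀²) = (126.3376·353.44 + 6137.1556·2471.91)/43086.4268 = 15215149.06054/43086.4268 = 353.1309.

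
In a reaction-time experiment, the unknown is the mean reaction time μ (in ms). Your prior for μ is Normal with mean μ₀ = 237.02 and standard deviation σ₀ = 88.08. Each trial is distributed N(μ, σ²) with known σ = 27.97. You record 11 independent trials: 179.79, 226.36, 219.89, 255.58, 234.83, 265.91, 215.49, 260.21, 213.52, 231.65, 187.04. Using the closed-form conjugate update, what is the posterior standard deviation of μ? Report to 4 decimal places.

8.3949

For Normal data with known variance σ², a Normal(μ₀, σ₀²) prior on μ is conjugate. Posterior precision = 1/σ₀² + n/σ²; posterior mean is the precision-weighted average of μ₀ and x̄.
σ₀² = 88.08² = 7758.0864, σ² = 27.97² = 782.3209; σ² + n·σ₀² = 782.3209 + 11·7758.0864 = 86121.2713.
Posterior precision = 1/σ₀² + n/σ² = 1/7758.0864 + 11/782.3209 = (σ² + n·σ₀²)/(σ₀²σ²) = 86121.2713/(7758.0864·782.3209); posterior variance σₙ² = σ₀²σ²/(σ² + n·σ₀²) = 7758.0864·782.3209/86121.2713 = 70.474031.
Posterior SD = √σₙ² = √(7758.0864·782.3209/86121.2713) = 8.3949.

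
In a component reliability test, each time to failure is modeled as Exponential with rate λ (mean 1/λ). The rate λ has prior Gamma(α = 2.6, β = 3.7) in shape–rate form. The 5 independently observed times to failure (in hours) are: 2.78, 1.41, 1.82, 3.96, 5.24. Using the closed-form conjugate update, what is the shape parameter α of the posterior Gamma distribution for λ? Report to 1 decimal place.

With a Gamma(shape α, rate β) prior on the exponential rate λ, the posterior after n observations with total T = Σxᵢ is Gamma(α+n, β+T).
Sum of observations T = 15.21 hours; n = 5.
Posterior: Gamma(2.6+5, 3.7+15.21) = Gamma(7.6, 18.91).
Posterior α = 7.6.

7.6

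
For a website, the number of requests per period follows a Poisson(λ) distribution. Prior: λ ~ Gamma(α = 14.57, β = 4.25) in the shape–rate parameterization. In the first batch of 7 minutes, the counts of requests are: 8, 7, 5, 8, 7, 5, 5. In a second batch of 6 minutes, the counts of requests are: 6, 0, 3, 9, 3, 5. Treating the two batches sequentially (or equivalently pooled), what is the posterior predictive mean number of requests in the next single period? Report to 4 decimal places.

4.9606

With a Gamma(shape α, rate β) prior, the Poisson likelihood is conjugate: the posterior is Gamma(α + ΣXᵢ, β + n).
Batch 1: sum of counts S = 45 over n = 7 minutes.
After batch 1: Gamma(α+S, β+n) = Gamma(14.57+45, 4.25+7) = Gamma(59.57, 11.25).
Batch 2: sum of counts S = 26 over n = 6 minutes.
After batch 2: Gamma(α+S, β+n) = Gamma(59.57+26, 11.25+6) = Gamma(85.57, 17.25).
The predictive distribution for one future period is NegBinom with mean α/β = 4.9606.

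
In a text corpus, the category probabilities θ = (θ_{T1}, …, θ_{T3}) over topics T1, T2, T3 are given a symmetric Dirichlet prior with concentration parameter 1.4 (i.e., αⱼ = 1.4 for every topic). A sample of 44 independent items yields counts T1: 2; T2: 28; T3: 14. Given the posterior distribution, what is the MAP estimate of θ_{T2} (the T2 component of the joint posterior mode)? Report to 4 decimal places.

The Dirichlet prior is conjugate to the Multinomial likelihood: each posterior αⱼ = prior αⱼ + observed count nⱼ.
Posterior concentration: (3.4, 29.4, 15.4), total = 48.2.
Joint mode component: (α_{T2}−1)/(Σα−K) = 28.4/45.2 = 0.6283.

0.6283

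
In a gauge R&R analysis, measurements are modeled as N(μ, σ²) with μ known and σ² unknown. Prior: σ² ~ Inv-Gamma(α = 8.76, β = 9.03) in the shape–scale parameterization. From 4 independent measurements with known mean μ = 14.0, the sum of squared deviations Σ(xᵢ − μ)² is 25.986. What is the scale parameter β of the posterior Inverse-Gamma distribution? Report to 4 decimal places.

22.0230

With known mean μ and an Inverse-Gamma(α, β) prior on σ², the Normal likelihood is conjugate: posterior is Inv-Gamma(α + n/2, β + Σ(xᵢ−μ)²/2).
Posterior: Inv-Gamma(8.76 + 4/2, 9.03 + 25.986/2) = Inv-Gamma(10.76, 22.0230).
Posterior β = 22.0230.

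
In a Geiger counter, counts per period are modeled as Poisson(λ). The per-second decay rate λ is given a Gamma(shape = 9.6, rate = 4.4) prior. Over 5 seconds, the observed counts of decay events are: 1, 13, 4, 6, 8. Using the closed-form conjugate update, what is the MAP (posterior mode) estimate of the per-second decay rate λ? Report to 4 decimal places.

4.3191

With a Gamma(shape α, rate β) prior, the Poisson likelihood is conjugate: the posterior is Gamma(α + ΣXᵢ, β + n).
Sum of counts S = 32 over n = 5 seconds.
Posterior: Gamma(α+S, β+n) = Gamma(9.6+32, 4.4+5) = Gamma(41.6, 9.4).
Mode of Gamma(α,β) for α≥1 is (α−1)/β = 40.6/9.4 = 4.3191.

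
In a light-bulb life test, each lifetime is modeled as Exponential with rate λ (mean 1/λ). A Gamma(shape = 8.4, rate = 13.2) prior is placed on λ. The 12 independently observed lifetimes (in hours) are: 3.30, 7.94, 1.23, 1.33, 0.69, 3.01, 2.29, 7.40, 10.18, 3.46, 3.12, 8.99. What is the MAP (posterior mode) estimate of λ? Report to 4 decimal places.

0.2933

With a Gamma(shape α, rate β) prior on the exponential rate λ, the posterior after n observations with total T = Σxᵢ is Gamma(α+n, β+T).
Sum of observations T = 52.94 hours; n = 12.
Posterior: Gamma(8.4+12, 13.2+52.94) = Gamma(20.4, 66.14).
Mode = (α−1)/β = 0.2933.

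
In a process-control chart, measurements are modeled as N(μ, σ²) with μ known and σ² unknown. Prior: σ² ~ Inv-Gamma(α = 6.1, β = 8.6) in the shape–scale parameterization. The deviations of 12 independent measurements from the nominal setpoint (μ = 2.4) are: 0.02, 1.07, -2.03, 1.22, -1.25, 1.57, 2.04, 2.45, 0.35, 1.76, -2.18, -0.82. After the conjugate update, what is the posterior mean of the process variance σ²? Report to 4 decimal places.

With known mean μ and an Inverse-Gamma(α, β) prior on σ², the Normal likelihood is conjugate: posterior is Inv-Gamma(α + n/2, β + Σ(xᵢ−μ)²/2).
Σ(xᵢ−μ)² = (0.02)² + (1.07)² + (-2.03)² + (1.22)² + (-1.25)² + (1.57)² + (2.04)² + (2.45)² + (0.35)² + (1.76)² + (-2.18)² + (-0.82)² = 29.5910.
Posterior: Inv-Gamma(6.1 + 12/2, 8.6 + 29.5910/2) = Inv-Gamma(12.10, 23.39550).
E[σ²|data] = β/(α−1) = 23.39550/11.10 = 2.1077.

2.1077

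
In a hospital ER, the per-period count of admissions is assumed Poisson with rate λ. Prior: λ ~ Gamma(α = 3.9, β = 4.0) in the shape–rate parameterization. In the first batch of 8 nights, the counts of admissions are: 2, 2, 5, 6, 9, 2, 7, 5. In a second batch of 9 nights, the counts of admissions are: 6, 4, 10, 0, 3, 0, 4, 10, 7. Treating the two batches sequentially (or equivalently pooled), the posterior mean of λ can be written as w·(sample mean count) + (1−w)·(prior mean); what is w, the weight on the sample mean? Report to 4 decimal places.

With a Gamma(shape α, rate β) prior, the Poisson likelihood is conjugate: the posterior is Gamma(α + ΣXᵢ, β + n).
Total number of nights: n = 8 + 9 = 17.
Posterior mean = (α₀+S)/(β₀+n) = [n/(β₀+n)]·(S/n) + [β₀/(β₀+n)]·(α₀/β₀), so only n and β₀ enter the weight.
Weight on data w = n/(β₀+n) = 17/(4.0+17) = 17/21.0 = 0.8095.

0.8095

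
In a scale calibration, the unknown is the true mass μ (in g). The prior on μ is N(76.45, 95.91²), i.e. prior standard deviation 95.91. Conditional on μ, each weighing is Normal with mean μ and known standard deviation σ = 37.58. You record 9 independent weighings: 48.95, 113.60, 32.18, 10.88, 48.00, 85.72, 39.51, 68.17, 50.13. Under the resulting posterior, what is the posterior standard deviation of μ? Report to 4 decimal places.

For Normal data with known variance σ², a Normal(μ₀, σ₀²) prior on μ is conjugate. Posterior precision = 1/σ₀² + n/σ²; posterior mean is the precision-weighted average of μ₀ and x̄.
σ₀² = 95.91² = 9198.7281, σ² = 37.58² = 1412.2564; σ² + n·σ₀² = 1412.2564 + 9·9198.7281 = 84200.8093.
Posterior precision = 1/σ₀² + n/σ² = 1/9198.7281 + 9/1412.2564 = (σ² + n·σ₀²)/(σ₀²σ²) = 84200.8093/(9198.7281·1412.2564); posterior variance σₙ² = σ₀²σ²/(σ² + n·σ₀²) = 9198.7281·1412.2564/84200.8093 = 154.285484.
Posterior SD = √σₙ² = √(9198.7281·1412.2564/84200.8093) = 12.4212.

12.4212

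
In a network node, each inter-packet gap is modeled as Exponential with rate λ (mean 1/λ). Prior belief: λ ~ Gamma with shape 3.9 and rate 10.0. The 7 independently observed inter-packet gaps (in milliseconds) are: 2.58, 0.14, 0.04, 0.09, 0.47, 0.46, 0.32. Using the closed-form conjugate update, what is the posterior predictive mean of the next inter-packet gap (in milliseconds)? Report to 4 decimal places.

1.4242

With a Gamma(shape α, rate β) prior on the exponential rate λ, the posterior after n observations with total T = Σxᵢ is Gamma(α+n, β+T).
Sum of observations T = 4.10 milliseconds; n = 7.
Posterior: Gamma(3.9+7, 10.0+4.10) = Gamma(10.9, 14.10).
The predictive distribution for the next observation is Lomax; its mean is β/(α−1) = 14.10/9.9 = 1.4242.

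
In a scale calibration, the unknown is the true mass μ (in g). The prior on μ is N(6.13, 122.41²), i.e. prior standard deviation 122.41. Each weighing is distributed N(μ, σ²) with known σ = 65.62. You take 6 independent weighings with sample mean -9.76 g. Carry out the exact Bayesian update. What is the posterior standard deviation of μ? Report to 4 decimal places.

26.1699

For Normal data with known variance σ², a Normal(μ₀, σ₀²) prior on μ is conjugate. Posterior precision = 1/σ₀² + n/σ²; posterior mean is the precision-weighted average of μ₀ and x̄.
σ₀² = 122.41² = 14984.2081, σ² = 65.62² = 4305.9844; σ² + n·σ₀² = 4305.9844 + 6·14984.2081 = 94211.233.
Posterior precision = 1/σ₀² + n/σ² = 1/14984.2081 + 6/4305.9844 = (σ² + n·σ₀²)/(σ₀²σ²) = 94211.233/(14984.2081·4305.9844); posterior variance σₙ² = σ₀²σ²/(σ² + n·σ₀²) = 14984.2081·4305.9844/94211.233 = 684.862773.
Posterior SD = √σₙ² = √(14984.2081·4305.9844/94211.233) = 26.1699.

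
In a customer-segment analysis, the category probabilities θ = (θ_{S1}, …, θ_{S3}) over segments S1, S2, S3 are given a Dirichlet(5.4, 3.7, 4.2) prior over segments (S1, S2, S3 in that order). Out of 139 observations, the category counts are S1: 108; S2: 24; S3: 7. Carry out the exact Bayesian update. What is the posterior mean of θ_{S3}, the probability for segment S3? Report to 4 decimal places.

The Dirichlet prior is conjugate to the Multinomial likelihood: each posterior αⱼ = prior αⱼ + observed count nⱼ.
Posterior concentration: (113.4, 27.7, 11.2), total = 152.3.
E[θ_{S3}|data] = α_{S3}/Σα = 11.2/152.3 = 0.0735.

0.0735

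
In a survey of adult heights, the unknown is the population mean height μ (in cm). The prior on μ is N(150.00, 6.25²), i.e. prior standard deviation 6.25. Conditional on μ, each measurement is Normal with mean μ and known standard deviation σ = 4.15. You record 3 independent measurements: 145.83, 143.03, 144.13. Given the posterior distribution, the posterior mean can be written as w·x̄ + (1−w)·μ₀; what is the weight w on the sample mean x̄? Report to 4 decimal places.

For Normal data with known variance σ², a Normal(μ₀, σ₀²) prior on μ is conjugate. Posterior precision = 1/σ₀² + n/σ²; posterior mean is the precision-weighted average of μ₀ and x̄.
σ₀² = 6.25² = 39.0625, σ² = 4.15² = 17.2225. Prior precision 1/σ₀² = 1/39.0625; data precision n/σ² = 3/17.2225.
w = (n/σ²)/(1/σ₀² + n/σ²) = n·σ₀²/(σ² + n·σ₀²) = 3·39.0625/(17.2225 + 3·39.0625) = 117.1875/134.41 = 0.8719.

0.8719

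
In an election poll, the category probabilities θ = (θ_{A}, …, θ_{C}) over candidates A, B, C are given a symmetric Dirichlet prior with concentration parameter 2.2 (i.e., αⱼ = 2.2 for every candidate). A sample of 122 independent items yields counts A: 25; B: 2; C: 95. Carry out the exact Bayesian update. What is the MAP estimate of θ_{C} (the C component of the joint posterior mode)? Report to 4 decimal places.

0.7659

The Dirichlet prior is conjugate to the Multinomial likelihood: each posterior αⱼ = prior αⱼ + observed count nⱼ.
Posterior concentration: (27.2, 4.2, 97.2), total = 128.6.
Joint mode component: (α_{C}−1)/(Σα−K) = 96.2/125.6 = 0.7659.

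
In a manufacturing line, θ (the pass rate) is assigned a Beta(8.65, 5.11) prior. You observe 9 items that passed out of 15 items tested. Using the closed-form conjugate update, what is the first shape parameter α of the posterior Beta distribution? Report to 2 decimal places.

17.65

The Beta prior is conjugate to a Binomial/Bernoulli likelihood; the update adds successes to α and failures to β.
Posterior: Beta(α+k, β+n−k) = Beta(8.65+9, 5.11+6) = Beta(17.65, 11.11).
Posterior α = 17.65.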